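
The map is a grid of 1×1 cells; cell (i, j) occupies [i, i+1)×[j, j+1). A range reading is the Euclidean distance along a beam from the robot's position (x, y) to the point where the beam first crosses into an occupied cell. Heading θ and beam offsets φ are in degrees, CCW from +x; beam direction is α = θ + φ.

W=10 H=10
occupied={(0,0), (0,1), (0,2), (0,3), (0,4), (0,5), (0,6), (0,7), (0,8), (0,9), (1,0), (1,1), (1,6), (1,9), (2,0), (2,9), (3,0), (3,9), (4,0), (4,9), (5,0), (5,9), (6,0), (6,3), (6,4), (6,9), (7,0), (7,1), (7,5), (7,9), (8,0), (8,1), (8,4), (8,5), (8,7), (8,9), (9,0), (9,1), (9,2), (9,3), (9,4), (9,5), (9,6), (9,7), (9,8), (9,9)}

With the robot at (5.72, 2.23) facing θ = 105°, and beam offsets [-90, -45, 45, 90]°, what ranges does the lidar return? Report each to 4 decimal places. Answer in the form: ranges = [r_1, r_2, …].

ranges = [3.3957, 0.8891, 5.4502, 3.8512]

beam 1: φ=-90°, α=15°
  cosα=0.9659 sinα=0.2588 | (5,2) | tMaxX 0.2899 tMaxY 2.9751 | tΔX 1.0353 tΔY 3.8637
    t=0.2899 [x] (6,2)
    t=1.3252 [x] (7,2)
    t=2.3604 [x] (8,2)
    t=2.9751 [y] (8,3)
    t=3.3957 [x] (9,3) — stop
  → r_1 = 3.3957
beam 2: φ=-45°, α=60°
  cosα=0.5000 sinα=0.8660 | (5,2) | tMaxX 0.5600 tMaxY 0.8891 | tΔX 2.0000 tΔY 1.1547
    t=0.5600 [x] (6,2)
    t=0.8891 [y] (6,3) — stop
  → r_2 = 0.8891
beam 3: φ=45°, α=150°
  cosα=-0.8660 sinα=0.5000 | (5,2) | tMaxX 0.8314 tMaxY 1.5400 | tΔX 1.1547 tΔY 2.0000
    t=0.8314 [x] (4,2)
    t=1.5400 [y] (4,3)
    t=1.9861 [x] (3,3)
    t=3.1408 [x] (2,3)
    t=3.5400 [y] (2,4)
    t=4.2955 [x] (1,4)
    t=5.4502 [x] (0,4) — stop
  → r_3 = 5.4502
beam 4: φ=90°, α=195°
  cosα=-0.9659 sinα=-0.2588 | (5,2) | tMaxX 0.7454 tMaxY 0.8887 | tΔX 1.0353 tΔY 3.8637
    t=0.7454 [x] (4,2)
    t=0.8887 [y] (4,1)
    t=1.7807 [x] (3,1)
    t=2.8160 [x] (2,1)
    t=3.8512 [x] (1,1) — stop
  → r_4 = 3.8512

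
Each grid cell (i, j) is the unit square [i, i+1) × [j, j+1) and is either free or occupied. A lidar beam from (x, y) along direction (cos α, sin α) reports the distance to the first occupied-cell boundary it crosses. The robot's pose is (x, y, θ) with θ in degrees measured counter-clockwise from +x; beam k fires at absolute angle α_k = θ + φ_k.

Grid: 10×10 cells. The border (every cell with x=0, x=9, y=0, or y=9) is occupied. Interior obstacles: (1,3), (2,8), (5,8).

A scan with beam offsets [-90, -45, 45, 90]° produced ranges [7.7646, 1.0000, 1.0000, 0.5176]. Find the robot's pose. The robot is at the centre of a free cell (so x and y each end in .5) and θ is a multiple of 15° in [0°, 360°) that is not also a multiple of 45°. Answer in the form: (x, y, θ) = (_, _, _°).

(x, y, θ) = (1.5, 7.5, 75°)

Enumerate (i+0.5, j+0.5, θ) over the 61 free cells and 16 admissible headings. For each, cast all 4 beams and compare to the given ranges.
  (7.5, 4.5, 285°): beam 1 = 5.6940 ≠ 7.7646 ✗
  (6.5, 4.5, 75°): beam 1 = 2.5882 ≠ 7.7646 ✗
  (8.5, 1.5, 165°): beam 1 = 1.9319 ≠ 7.7646 ✗
  …
  (1.5, 7.5, 75°): r_1=7.7646, r_2=1.0000, r_3=1.0000, r_4=0.5176 — all match ✓
Unique over the lattice → pose = (1.5, 7.5, 75°).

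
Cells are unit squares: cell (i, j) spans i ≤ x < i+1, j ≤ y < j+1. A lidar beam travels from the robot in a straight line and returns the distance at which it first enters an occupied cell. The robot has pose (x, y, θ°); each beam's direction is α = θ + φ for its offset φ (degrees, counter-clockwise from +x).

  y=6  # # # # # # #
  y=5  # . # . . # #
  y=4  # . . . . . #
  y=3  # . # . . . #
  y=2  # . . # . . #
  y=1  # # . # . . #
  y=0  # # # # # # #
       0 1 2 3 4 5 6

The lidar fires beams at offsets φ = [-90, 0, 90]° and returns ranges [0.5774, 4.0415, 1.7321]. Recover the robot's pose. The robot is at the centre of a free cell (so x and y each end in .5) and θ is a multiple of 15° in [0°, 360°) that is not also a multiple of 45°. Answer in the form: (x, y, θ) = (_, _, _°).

(x, y, θ) = (5.5, 2.5, 120°)

Enumerate (i+0.5, j+0.5, θ) over the 19 free cells and 16 admissible headings. For each, cast all 3 beams and compare to the given ranges.
  (2.5, 1.5, 285°): beam 1 = 0.5176 ≠ 0.5774 ✗
  (1.5, 2.5, 210°): beam 1 = 1.0000 ≠ 0.5774 ✗
  (4.5, 2.5, 285°): beam 1 = 0.5176 ≠ 0.5774 ✗
  (1.5, 3.5, 195°): beam 1 = 1.9319 ≠ 0.5774 ✗
  …
  (5.5, 2.5, 120°): r_1=0.5774, r_2=4.0415, r_3=1.7321 — all match ✓
Unique over the lattice → pose = (5.5, 2.5, 120°).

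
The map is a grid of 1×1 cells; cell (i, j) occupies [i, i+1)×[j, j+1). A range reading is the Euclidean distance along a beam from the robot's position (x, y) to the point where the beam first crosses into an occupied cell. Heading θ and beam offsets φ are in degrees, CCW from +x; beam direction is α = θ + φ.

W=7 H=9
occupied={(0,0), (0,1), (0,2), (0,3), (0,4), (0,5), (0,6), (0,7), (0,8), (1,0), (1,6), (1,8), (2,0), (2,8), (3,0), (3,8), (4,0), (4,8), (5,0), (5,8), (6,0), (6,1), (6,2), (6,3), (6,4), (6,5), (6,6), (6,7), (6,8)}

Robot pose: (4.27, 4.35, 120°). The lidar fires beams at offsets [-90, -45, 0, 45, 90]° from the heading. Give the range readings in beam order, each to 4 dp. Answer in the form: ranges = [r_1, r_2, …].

ranges = [1.9976, 3.7788, 4.2147, 3.3854, 3.7759]

beam 1: φ=-90°, α=30°
  direction (0.8660, 0.5000); cell (4,4); t to first gridline: x 0.8429, y 1.3000 (then +1.1547 / +2.0000)
    (5,4) via x @ 0.8429
    (5,5) via y @ 1.3000
    (6,5) via x @ 1.9976  # hit
  → r_1 = 1.9976
beam 2: φ=-45°, α=75°
  direction (0.2588, 0.9659); cell (4,4); t to first gridline: x 2.8205, y 0.6729 (then +3.8637 / +1.0353)
    (4,5) via y @ 0.6729
    (4,6) via y @ 1.7082
    (4,7) via y @ 2.7435
    (5,7) via x @ 2.8205
    (5,8) via y @ 3.7788  # hit
  → r_2 = 3.7788
beam 3: φ=0°, α=120°
  direction (-0.5000, 0.8660); cell (4,4); t to first gridline: x 0.5400, y 0.7506 (then +2.0000 / +1.1547)
    (3,4) via x @ 0.5400
    (3,5) via y @ 0.7506
    (3,6) via y @ 1.9053
    (2,6) via x @ 2.5400
    (2,7) via y @ 3.0600
    (2,8) via y @ 4.2147  # hit
  → r_3 = 4.2147
beam 4: φ=45°, α=165°
  direction (-0.9659, 0.2588); cell (4,4); t to first gridline: x 0.2795, y 2.5114 (then +1.0353 / +3.8637)
    (3,4) via x @ 0.2795
    (2,4) via x @ 1.3148
    (1,4) via x @ 2.3501
    (1,5) via y @ 2.5114
    (0,5) via x @ 3.3854  # hit
  → r_4 = 3.3854
beam 5: φ=90°, α=210°
  direction (-0.8660, -0.5000); cell (4,4); t to first gridline: x 0.3118, y 0.7000 (then +1.1547 / +2.0000)
    (3,4) via x @ 0.3118
    (3,3) via y @ 0.7000
    (2,3) via x @ 1.4665
    (1,3) via x @ 2.6212
    (1,2) via y @ 2.7000
    (0,2) via x @ 3.7759  # hit
  → r_5 = 3.7759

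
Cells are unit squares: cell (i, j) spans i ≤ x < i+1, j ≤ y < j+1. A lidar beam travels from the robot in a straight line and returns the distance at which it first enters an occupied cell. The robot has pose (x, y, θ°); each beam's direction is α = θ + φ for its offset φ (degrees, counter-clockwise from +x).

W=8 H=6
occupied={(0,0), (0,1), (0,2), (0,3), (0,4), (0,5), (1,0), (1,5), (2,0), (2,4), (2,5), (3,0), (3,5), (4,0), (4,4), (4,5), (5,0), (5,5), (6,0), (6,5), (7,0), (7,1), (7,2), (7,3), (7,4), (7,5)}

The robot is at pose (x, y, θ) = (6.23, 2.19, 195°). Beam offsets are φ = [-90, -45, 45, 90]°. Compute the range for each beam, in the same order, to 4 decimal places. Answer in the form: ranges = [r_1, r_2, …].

ranges = [2.9091, 3.7297, 1.3741, 1.2320]

beam 1: φ=-90°, α=105°
  d=(-0.2588,0.9659)  start (6,2)  tX=0.8887 tY=0.8386  stride 1/|dx|=3.8637 1/|dy|=1.0353
    cross y-line → (6,3), t=0.8386
    cross x-line → (5,3), t=0.8887
    cross y-line → (5,4), t=1.8738
    cross y-line → (5,5), t=2.9091 (wall)
  → r_1 = 2.9091
beam 2: φ=-45°, α=150°
  d=(-0.8660,0.5000)  start (6,2)  tX=0.2656 tY=1.6200  stride 1/|dx|=1.1547 1/|dy|=2.0000
    cross x-line → (5,2), t=0.2656
    cross x-line → (4,2), t=1.4203
    cross y-line → (4,3), t=1.6200
    cross x-line → (3,3), t=2.5750
    cross y-line → (3,4), t=3.6200
    cross x-line → (2,4), t=3.7297 (wall)
  → r_2 = 3.7297
beam 3: φ=45°, α=240°
  d=(-0.5000,-0.8660)  start (6,2)  tX=0.4600 tY=0.2194  stride 1/|dx|=2.0000 1/|dy|=1.1547
    cross y-line → (6,1), t=0.2194
    cross x-line → (5,1), t=0.4600
    cross y-line → (5,0), t=1.3741 (wall)
  → r_3 = 1.3741
beam 4: φ=90°, α=285°
  d=(0.2588,-0.9659)  start (6,2)  tX=2.9751 tY=0.1967  stride 1/|dx|=3.8637 1/|dy|=1.0353
    cross y-line → (6,1), t=0.1967
    cross y-line → (6,0), t=1.2320 (wall)
  → r_4 = 1.2320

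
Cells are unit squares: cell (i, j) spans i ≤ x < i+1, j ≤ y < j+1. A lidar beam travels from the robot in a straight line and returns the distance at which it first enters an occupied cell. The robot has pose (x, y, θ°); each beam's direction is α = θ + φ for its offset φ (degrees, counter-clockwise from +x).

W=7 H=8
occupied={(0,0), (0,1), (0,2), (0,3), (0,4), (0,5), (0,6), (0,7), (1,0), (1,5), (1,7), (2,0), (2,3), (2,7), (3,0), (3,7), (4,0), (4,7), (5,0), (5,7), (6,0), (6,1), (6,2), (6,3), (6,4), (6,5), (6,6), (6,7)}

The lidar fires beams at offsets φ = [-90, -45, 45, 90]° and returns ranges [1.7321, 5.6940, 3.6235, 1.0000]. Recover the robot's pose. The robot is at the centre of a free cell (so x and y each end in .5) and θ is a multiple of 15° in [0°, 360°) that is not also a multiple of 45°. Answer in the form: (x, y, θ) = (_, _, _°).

(x, y, θ) = (4.5, 1.5, 120°)

Candidates: 28 free-cell centres × 16 headings = 448 poses. Raycast each; keep the one whose scan matches to 4 dp.
  (5.5, 4.5, 75°): beam 1 = 0.5176 ≠ 1.7321 ✗
  (3.5, 4.5, 300°): beam 1 = 1.0000 ≠ 1.7321 ✗
  (5.5, 6.5, 105°): beam 1 = 0.5176 ≠ 1.7321 ✗
  …
  (4.5, 1.5, 120°): r_1=1.7321, r_2=5.6940, r_3=3.6235, r_4=1.0000 — all match ✓
Unique over the lattice → pose = (4.5, 1.5, 120°).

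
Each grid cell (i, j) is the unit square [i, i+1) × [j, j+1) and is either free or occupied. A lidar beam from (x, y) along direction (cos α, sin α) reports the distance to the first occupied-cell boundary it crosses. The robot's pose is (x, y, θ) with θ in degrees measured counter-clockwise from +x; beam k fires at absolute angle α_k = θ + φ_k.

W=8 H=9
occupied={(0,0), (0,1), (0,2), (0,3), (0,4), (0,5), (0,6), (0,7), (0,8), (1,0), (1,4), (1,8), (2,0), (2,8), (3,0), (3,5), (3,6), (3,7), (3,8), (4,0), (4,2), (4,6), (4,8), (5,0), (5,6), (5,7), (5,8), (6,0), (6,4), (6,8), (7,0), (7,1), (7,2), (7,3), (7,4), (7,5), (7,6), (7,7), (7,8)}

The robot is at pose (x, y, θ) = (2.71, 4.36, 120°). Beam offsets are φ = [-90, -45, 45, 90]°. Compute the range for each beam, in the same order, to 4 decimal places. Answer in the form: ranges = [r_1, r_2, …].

ranges = [1.2800, 1.1205, 0.7350, 1.9745]

beam 1: φ=-90°, α=30°
  direction (0.8660, 0.5000); cell (2,4); t to first gridline: x 0.3349, y 1.2800 (then +1.1547 / +2.0000)
    (3,4) via x @ 0.3349
    (3,5) via y @ 1.2800  # hit
  → r_1 = 1.2800
beam 2: φ=-45°, α=75°
  direction (0.2588, 0.9659); cell (2,4); t to first gridline: x 1.1205, y 0.6626 (then +3.8637 / +1.0353)
    (2,5) via y @ 0.6626
    (3,5) via x @ 1.1205  # hit
  → r_2 = 1.1205
beam 3: φ=45°, α=165°
  direction (-0.9659, 0.2588); cell (2,4); t to first gridline: x 0.7350, y 2.4728 (then +1.0353 / +3.8637)
    (1,4) via x @ 0.7350  # hit
  → r_3 = 0.7350
beam 4: φ=90°, α=210°
  direction (-0.8660, -0.5000); cell (2,4); t to first gridline: x 0.8198, y 0.7200 (then +1.1547 / +2.0000)
    (2,3) via y @ 0.7200
    (1,3) via x @ 0.8198
    (0,3) via x @ 1.9745  # hit
  → r_4 = 1.9745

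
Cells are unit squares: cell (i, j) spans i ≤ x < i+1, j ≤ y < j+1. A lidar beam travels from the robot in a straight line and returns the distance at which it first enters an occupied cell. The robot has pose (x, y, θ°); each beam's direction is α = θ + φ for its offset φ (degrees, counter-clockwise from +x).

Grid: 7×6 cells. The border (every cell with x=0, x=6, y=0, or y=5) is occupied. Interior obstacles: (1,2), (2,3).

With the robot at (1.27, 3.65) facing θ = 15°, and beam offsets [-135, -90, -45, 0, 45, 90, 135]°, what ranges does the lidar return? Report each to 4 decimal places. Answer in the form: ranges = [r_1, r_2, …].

ranges = [0.5400, 0.6729, 0.8429, 0.7558, 1.5588, 1.0432, 0.3118]

beam 1: φ=-135°, α=240°
  dir = (cos 240°, sin 240°) = (-0.5000, -0.8660); from cell (1,3)
  next x-line at t=0.5400, next y-line at t=0.7506; Δt_x=2.0000, Δt_y=1.1547
    x: enter (0,3) at t=0.5400 ← occupied
  → r_1 = 0.5400
beam 2: φ=-90°, α=285°
  dir = (cos 285°, sin 285°) = (0.2588, -0.9659); from cell (1,3)
  next x-line at t=2.8205, next y-line at t=0.6729; Δt_x=3.8637, Δt_y=1.0353
    y: enter (1,2) at t=0.6729 ← occupied
  → r_2 = 0.6729
beam 3: φ=-45°, α=330°
  dir = (cos 330°, sin 330°) = (0.8660, -0.5000); from cell (1,3)
  next x-line at t=0.8429, next y-line at t=1.3000; Δt_x=1.1547, Δt_y=2.0000
    x: enter (2,3) at t=0.8429 ← occupied
  → r_3 = 0.8429
beam 4: φ=0°, α=15°
  dir = (cos 15°, sin 15°) = (0.9659, 0.2588); from cell (1,3)
  next x-line at t=0.7558, next y-line at t=1.3523; Δt_x=1.0353, Δt_y=3.8637
    x: enter (2,3) at t=0.7558 ← occupied
  → r_4 = 0.7558
beam 5: φ=45°, α=60°
  dir = (cos 60°, sin 60°) = (0.5000, 0.8660); from cell (1,3)
  next x-line at t=1.4600, next y-line at t=0.4041; Δt_x=2.0000, Δt_y=1.1547
    y: enter (1,4) at t=0.4041
    x: enter (2,4) at t=1.4600
    y: enter (2,5) at t=1.5588 ← occupied
  → r_5 = 1.5588
beam 6: φ=90°, α=105°
  dir = (cos 105°, sin 105°) = (-0.2588, 0.9659); from cell (1,3)
  next x-line at t=1.0432, next y-line at t=0.3623; Δt_x=3.8637, Δt_y=1.0353
    y: enter (1,4) at t=0.3623
    x: enter (0,4) at t=1.0432 ← occupied
  → r_6 = 1.0432
beam 7: φ=135°, α=150°
  dir = (cos 150°, sin 150°) = (-0.8660, 0.5000); from cell (1,3)
  next x-line at t=0.3118, next y-line at t=0.7000; Δt_x=1.1547, Δt_y=2.0000
    x: enter (0,3) at t=0.3118 ← occupied
  → r_7 = 0.3118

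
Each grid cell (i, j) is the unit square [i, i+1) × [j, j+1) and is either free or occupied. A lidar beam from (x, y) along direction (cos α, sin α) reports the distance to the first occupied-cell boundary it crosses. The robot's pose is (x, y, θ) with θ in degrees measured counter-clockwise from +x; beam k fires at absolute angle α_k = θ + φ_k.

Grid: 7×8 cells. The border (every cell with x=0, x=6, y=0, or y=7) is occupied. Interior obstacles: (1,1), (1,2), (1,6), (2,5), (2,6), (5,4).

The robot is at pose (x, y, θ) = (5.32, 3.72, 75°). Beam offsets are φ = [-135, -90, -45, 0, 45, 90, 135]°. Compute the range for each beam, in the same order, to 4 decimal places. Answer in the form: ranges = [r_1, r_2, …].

ranges = [1.3600, 0.7040, 0.5600, 0.2899, 0.3233, 4.4724, 3.8336]

beam 1: φ=-135°, α=300°
  dir = (cos 300°, sin 300°) = (0.5000, -0.8660); from cell (5,3)
  next x-line at t=1.3600, next y-line at t=0.8314; Δt_x=2.0000, Δt_y=1.1547
    y: enter (5,2) at t=0.8314
    x: enter (6,2) at t=1.3600 ← occupied
  → r_1 = 1.3600
beam 2: φ=-90°, α=345°
  dir = (cos 345°, sin 345°) = (0.9659, -0.2588); from cell (5,3)
  next x-line at t=0.7040, next y-line at t=2.7819; Δt_x=1.0353, Δt_y=3.8637
    x: enter (6,3) at t=0.7040 ← occupied
  → r_2 = 0.7040
beam 3: φ=-45°, α=30°
  dir = (cos 30°, sin 30°) = (0.8660, 0.5000); from cell (5,3)
  next x-line at t=0.7852, next y-line at t=0.5600; Δt_x=1.1547, Δt_y=2.0000
    y: enter (5,4) at t=0.5600 ← occupied
  → r_3 = 0.5600
beam 4: φ=0°, α=75°
  dir = (cos 75°, sin 75°) = (0.2588, 0.9659); from cell (5,3)
  next x-line at t=2.6273, next y-line at t=0.2899; Δt_x=3.8637, Δt_y=1.0353
    y: enter (5,4) at t=0.2899 ← occupied
  → r_4 = 0.2899
beam 5: φ=45°, α=120°
  dir = (cos 120°, sin 120°) = (-0.5000, 0.8660); from cell (5,3)
  next x-line at t=0.6400, next y-line at t=0.3233; Δt_x=2.0000, Δt_y=1.1547
    y: enter (5,4) at t=0.3233 ← occupied
  → r_5 = 0.3233
beam 6: φ=90°, α=165°
  dir = (cos 165°, sin 165°) = (-0.9659, 0.2588); from cell (5,3)
  next x-line at t=0.3313, next y-line at t=1.0818; Δt_x=1.0353, Δt_y=3.8637
    x: enter (4,3) at t=0.3313
    y: enter (4,4) at t=1.0818
    x: enter (3,4) at t=1.3666
    x: enter (2,4) at t=2.4018
    x: enter (1,4) at t=3.4371
    x: enter (0,4) at t=4.4724 ← occupied
  → r_6 = 4.4724
beam 7: φ=135°, α=210°
  dir = (cos 210°, sin 210°) = (-0.8660, -0.5000); from cell (5,3)
  next x-line at t=0.3695, next y-line at t=1.4400; Δt_x=1.1547, Δt_y=2.0000
    x: enter (4,3) at t=0.3695
    y: enter (4,2) at t=1.4400
    x: enter (3,2) at t=1.5242
    x: enter (2,2) at t=2.6789
    y: enter (2,1) at t=3.4400
    x: enter (1,1) at t=3.8336 ← occupied
  → r_7 = 3.8336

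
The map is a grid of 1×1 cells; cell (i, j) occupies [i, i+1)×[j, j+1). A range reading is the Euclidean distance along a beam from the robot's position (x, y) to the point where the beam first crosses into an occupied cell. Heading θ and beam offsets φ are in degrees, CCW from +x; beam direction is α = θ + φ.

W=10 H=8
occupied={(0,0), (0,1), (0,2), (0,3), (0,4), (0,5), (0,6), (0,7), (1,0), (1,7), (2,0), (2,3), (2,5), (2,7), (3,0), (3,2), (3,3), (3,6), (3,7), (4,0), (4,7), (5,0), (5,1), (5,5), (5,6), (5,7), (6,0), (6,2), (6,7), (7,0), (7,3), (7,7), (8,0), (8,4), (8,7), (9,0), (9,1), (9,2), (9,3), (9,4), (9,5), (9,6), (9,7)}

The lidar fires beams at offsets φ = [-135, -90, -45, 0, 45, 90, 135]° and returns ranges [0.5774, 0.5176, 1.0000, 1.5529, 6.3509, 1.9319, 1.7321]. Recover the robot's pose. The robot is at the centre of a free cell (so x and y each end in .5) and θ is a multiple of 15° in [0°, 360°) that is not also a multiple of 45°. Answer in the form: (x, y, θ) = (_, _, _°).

(x, y, θ) = (7.5, 6.5, 195°)

The pose lattice has 37·16 = 592 candidates. Test each by forward raycasting.
  (2.5, 6.5, 15°): beam 3 = 0.5774 ≠ 1.0000 ✗
  (1.5, 1.5, 150°): beam 1 = 1.9319 ≠ 0.5774 ✗
  (3.5, 1.5, 240°): beam 1 = 0.5176 ≠ 0.5774 ✗
  …
  (7.5, 6.5, 195°): r_1=0.5774, r_2=0.5176, r_3=1.0000, r_4=1.5529, r_5=6.3509, r_6=1.9319, r_7=1.7321 — all match ✓
No second candidate reproduces the full scan.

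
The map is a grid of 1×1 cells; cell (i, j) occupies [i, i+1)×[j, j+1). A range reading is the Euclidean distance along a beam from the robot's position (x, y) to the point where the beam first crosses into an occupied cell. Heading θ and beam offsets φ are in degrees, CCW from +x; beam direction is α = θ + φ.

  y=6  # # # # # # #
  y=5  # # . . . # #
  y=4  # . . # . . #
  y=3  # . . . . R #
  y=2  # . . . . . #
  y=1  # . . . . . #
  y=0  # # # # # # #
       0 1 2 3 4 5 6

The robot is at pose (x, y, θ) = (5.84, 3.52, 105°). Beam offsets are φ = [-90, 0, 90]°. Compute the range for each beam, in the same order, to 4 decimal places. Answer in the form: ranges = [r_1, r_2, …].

beam 1: φ=-90°, α=15°
  d=(0.9659,0.2588)  start (5,3)  tX=0.1656 tY=1.8546  stride 1/|dx|=1.0353 1/|dy|=3.8637
    cross x-line → (6,3), t=0.1656 (wall)
  → r_1 = 0.1656
beam 2: φ=0°, α=105°
  d=(-0.2588,0.9659)  start (5,3)  tX=3.2455 tY=0.4969  stride 1/|dx|=3.8637 1/|dy|=1.0353
    cross y-line → (5,4), t=0.4969
    cross y-line → (5,5), t=1.5322 (wall)
  → r_2 = 1.5322
beam 3: φ=90°, α=195°
  d=(-0.9659,-0.2588)  start (5,3)  tX=0.8696 tY=2.0091  stride 1/|dx|=1.0353 1/|dy|=3.8637
    cross x-line → (4,3), t=0.8696
    cross x-line → (3,3), t=1.9049
    cross y-line → (3,2), t=2.0091
    cross x-line → (2,2), t=2.9402
    cross x-line → (1,2), t=3.9755
    cross x-line → (0,2), t=5.0107 (wall)
  → r_3 = 5.0107

ranges = [0.1656, 1.5322, 5.0107]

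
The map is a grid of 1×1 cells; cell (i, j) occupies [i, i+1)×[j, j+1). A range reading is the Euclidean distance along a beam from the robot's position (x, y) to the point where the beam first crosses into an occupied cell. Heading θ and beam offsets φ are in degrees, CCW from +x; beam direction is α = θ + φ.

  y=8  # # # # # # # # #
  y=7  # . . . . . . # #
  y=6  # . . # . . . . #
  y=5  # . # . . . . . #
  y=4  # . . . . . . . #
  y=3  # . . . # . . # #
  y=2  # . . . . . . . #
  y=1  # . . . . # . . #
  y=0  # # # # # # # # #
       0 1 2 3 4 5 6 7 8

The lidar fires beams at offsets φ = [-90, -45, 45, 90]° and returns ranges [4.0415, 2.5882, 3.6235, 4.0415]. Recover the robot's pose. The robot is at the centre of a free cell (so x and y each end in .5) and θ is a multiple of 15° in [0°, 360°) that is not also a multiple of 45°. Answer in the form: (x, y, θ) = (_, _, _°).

Candidates: 43 free-cell centres × 16 headings = 688 poses. Raycast each; keep the one whose scan matches to 4 dp.
  (5.5, 2.5, 330°): beam 1 = 0.5774 ≠ 4.0415 ✗
  (2.5, 2.5, 210°): beam 1 = 3.0000 ≠ 4.0415 ✗
  (3.5, 3.5, 30°): beam 1 = 2.8868 ≠ 4.0415 ✗
  (6.5, 5.5, 345°): beam 1 = 3.6235 ≠ 4.0415 ✗
  (6.5, 5.5, 105°): beam 1 = 1.5529 ≠ 4.0415 ✗
  …
  (5.5, 4.5, 210°): r_1=4.0415, r_2=2.5882, r_3=3.6235, r_4=4.0415 — all match ✓
Only this pose fits every beam.

(x, y, θ) = (5.5, 4.5, 210°)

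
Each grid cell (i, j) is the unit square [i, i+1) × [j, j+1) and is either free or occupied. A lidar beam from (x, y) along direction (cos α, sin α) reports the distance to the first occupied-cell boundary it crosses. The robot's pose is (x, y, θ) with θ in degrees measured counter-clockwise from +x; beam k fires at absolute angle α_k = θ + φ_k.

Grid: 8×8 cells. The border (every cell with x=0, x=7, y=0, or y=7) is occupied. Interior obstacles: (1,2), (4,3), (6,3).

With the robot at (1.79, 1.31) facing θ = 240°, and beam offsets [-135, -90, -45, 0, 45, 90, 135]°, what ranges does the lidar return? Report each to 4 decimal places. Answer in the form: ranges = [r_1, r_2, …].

beam 1: φ=-135°, α=105°
  dir = (cos 105°, sin 105°) = (-0.2588, 0.9659); from cell (1,1)
  next x-line at t=3.0523, next y-line at t=0.7143; Δt_x=3.8637, Δt_y=1.0353
    y: enter (1,2) at t=0.7143 ← occupied
  → r_1 = 0.7143
beam 2: φ=-90°, α=150°
  dir = (cos 150°, sin 150°) = (-0.8660, 0.5000); from cell (1,1)
  next x-line at t=0.9122, next y-line at t=1.3800; Δt_x=1.1547, Δt_y=2.0000
    x: enter (0,1) at t=0.9122 ← occupied
  → r_2 = 0.9122
beam 3: φ=-45°, α=195°
  dir = (cos 195°, sin 195°) = (-0.9659, -0.2588); from cell (1,1)
  next x-line at t=0.8179, next y-line at t=1.1977; Δt_x=1.0353, Δt_y=3.8637
    x: enter (0,1) at t=0.8179 ← occupied
  → r_3 = 0.8179
beam 4: φ=0°, α=240°
  dir = (cos 240°, sin 240°) = (-0.5000, -0.8660); from cell (1,1)
  next x-line at t=1.5800, next y-line at t=0.3580; Δt_x=2.0000, Δt_y=1.1547
    y: enter (1,0) at t=0.3580 ← occupied
  → r_4 = 0.3580
beam 5: φ=45°, α=285°
  dir = (cos 285°, sin 285°) = (0.2588, -0.9659); from cell (1,1)
  next x-line at t=0.8114, next y-line at t=0.3209; Δt_x=3.8637, Δt_y=1.0353
    y: enter (1,0) at t=0.3209 ← occupied
  → r_5 = 0.3209
beam 6: φ=90°, α=330°
  dir = (cos 330°, sin 330°) = (0.8660, -0.5000); from cell (1,1)
  next x-line at t=0.2425, next y-line at t=0.6200; Δt_x=1.1547, Δt_y=2.0000
    x: enter (2,1) at t=0.2425
    y: enter (2,0) at t=0.6200 ← occupied
  → r_6 = 0.6200
beam 7: φ=135°, α=15°
  dir = (cos 15°, sin 15°) = (0.9659, 0.2588); from cell (1,1)
  next x-line at t=0.2174, next y-line at t=2.6660; Δt_x=1.0353, Δt_y=3.8637
    x: enter (2,1) at t=0.2174
    x: enter (3,1) at t=1.2527
    x: enter (4,1) at t=2.2880
    y: enter (4,2) at t=2.6660
    x: enter (5,2) at t=3.3232
    x: enter (6,2) at t=4.3585
    x: enter (7,2) at t=5.3938 ← occupied
  → r_7 = 5.3938

ranges = [0.7143, 0.9122, 0.8179, 0.3580, 0.3209, 0.6200, 5.3938]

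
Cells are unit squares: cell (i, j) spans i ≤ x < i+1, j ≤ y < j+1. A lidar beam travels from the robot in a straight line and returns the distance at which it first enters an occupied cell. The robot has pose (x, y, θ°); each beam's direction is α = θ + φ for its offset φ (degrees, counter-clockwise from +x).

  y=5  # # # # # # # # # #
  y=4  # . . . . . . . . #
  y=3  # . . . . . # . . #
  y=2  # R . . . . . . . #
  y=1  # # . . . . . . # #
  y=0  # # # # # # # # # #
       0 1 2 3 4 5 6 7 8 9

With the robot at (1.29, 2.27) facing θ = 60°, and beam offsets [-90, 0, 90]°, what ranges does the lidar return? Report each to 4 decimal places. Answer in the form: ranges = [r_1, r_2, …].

ranges = [0.5400, 3.1523, 0.3349]

beam 1: φ=-90°, α=330°
  direction (0.8660, -0.5000); cell (1,2); t to first gridline: x 0.8198, y 0.5400 (then +1.1547 / +2.0000)
    (1,1) via y @ 0.5400  # hit
  → r_1 = 0.5400
beam 2: φ=0°, α=60°
  direction (0.5000, 0.8660); cell (1,2); t to first gridline: x 1.4200, y 0.8429 (then +2.0000 / +1.1547)
    (1,3) via y @ 0.8429
    (2,3) via x @ 1.4200
    (2,4) via y @ 1.9976
    (2,5) via y @ 3.1523  # hit
  → r_2 = 3.1523
beam 3: φ=90°, α=150°
  direction (-0.8660, 0.5000); cell (1,2); t to first gridline: x 0.3349, y 1.4600 (then +1.1547 / +2.0000)
    (0,2) via x @ 0.3349  # hit
  → r_3 = 0.3349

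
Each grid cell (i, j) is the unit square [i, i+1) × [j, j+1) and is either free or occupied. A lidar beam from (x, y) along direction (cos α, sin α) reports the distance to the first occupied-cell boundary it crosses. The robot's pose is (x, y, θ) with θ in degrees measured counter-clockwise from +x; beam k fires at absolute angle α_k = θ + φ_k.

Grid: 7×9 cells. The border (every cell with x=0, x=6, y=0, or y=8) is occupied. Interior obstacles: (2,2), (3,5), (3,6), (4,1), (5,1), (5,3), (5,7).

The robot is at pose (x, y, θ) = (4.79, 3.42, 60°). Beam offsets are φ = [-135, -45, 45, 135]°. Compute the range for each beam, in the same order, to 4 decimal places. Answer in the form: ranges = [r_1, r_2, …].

ranges = [1.4701, 0.2174, 3.0523, 1.8531]

beam 1: φ=-135°, α=285°
  direction (0.2588, -0.9659); cell (4,3); t to first gridline: x 0.8114, y 0.4348 (then +3.8637 / +1.0353)
    (4,2) via y @ 0.4348
    (5,2) via x @ 0.8114
    (5,1) via y @ 1.4701  # hit
  → r_1 = 1.4701
beam 2: φ=-45°, α=15°
  direction (0.9659, 0.2588); cell (4,3); t to first gridline: x 0.2174, y 2.2409 (then +1.0353 / +3.8637)
    (5,3) via x @ 0.2174  # hit
  → r_2 = 0.2174
beam 3: φ=45°, α=105°
  direction (-0.2588, 0.9659); cell (4,3); t to first gridline: x 3.0523, y 0.6005 (then +3.8637 / +1.0353)
    (4,4) via y @ 0.6005
    (4,5) via y @ 1.6357
    (4,6) via y @ 2.6710
    (3,6) via x @ 3.0523  # hit
  → r_3 = 3.0523
beam 4: φ=135°, α=195°
  direction (-0.9659, -0.2588); cell (4,3); t to first gridline: x 0.8179, y 1.6228 (then +1.0353 / +3.8637)
    (3,3) via x @ 0.8179
    (3,2) via y @ 1.6228
    (2,2) via x @ 1.8531  # hit
  → r_4 = 1.8531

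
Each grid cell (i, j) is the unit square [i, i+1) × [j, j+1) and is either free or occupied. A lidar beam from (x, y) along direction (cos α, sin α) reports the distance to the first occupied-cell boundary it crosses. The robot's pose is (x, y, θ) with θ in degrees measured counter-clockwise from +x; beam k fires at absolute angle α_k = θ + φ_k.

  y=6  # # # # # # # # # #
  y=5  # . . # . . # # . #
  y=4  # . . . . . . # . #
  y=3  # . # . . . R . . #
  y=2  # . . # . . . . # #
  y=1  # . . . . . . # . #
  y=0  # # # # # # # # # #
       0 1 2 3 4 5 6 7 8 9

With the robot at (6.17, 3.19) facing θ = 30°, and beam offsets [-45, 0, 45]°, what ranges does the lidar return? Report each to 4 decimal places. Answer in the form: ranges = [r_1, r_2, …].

ranges = [1.8946, 1.6200, 1.8738]

beam 1: φ=-45°, α=345°
  dir = (cos 345°, sin 345°) = (0.9659, -0.2588); from cell (6,3)
  next x-line at t=0.8593, next y-line at t=0.7341; Δt_x=1.0353, Δt_y=3.8637
    y: enter (6,2) at t=0.7341
    x: enter (7,2) at t=0.8593
    x: enter (8,2) at t=1.8946 ← occupied
  → r_1 = 1.8946
beam 2: φ=0°, α=30°
  dir = (cos 30°, sin 30°) = (0.8660, 0.5000); from cell (6,3)
  next x-line at t=0.9584, next y-line at t=1.6200; Δt_x=1.1547, Δt_y=2.0000
    x: enter (7,3) at t=0.9584
    y: enter (7,4) at t=1.6200 ← occupied
  → r_2 = 1.6200
beam 3: φ=45°, α=75°
  dir = (cos 75°, sin 75°) = (0.2588, 0.9659); from cell (6,3)
  next x-line at t=3.2069, next y-line at t=0.8386; Δt_x=3.8637, Δt_y=1.0353
    y: enter (6,4) at t=0.8386
    y: enter (6,5) at t=1.8738 ← occupied
  → r_3 = 1.8738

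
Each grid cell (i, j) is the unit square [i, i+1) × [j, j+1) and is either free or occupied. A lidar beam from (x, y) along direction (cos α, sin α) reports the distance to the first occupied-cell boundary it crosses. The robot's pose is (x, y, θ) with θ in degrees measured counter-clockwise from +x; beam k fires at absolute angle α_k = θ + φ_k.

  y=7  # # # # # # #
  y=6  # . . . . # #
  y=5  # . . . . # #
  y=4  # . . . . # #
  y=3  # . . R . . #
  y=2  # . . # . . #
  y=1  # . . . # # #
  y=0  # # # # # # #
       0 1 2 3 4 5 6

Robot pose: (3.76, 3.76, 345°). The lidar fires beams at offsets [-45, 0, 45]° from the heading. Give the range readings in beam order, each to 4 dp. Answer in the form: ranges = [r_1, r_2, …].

ranges = [2.0323, 2.3190, 1.4318]

beam 1: φ=-45°, α=300°
  dir = (cos 300°, sin 300°) = (0.5000, -0.8660); from cell (3,3)
  next x-line at t=0.4800, next y-line at t=0.8776; Δt_x=2.0000, Δt_y=1.1547
    x: enter (4,3) at t=0.4800
    y: enter (4,2) at t=0.8776
    y: enter (4,1) at t=2.0323 ← occupied
  → r_1 = 2.0323
beam 2: φ=0°, α=345°
  dir = (cos 345°, sin 345°) = (0.9659, -0.2588); from cell (3,3)
  next x-line at t=0.2485, next y-line at t=2.9364; Δt_x=1.0353, Δt_y=3.8637
    x: enter (4,3) at t=0.2485
    x: enter (5,3) at t=1.2837
    x: enter (6,3) at t=2.3190 ← occupied
  → r_2 = 2.3190
beam 3: φ=45°, α=30°
  dir = (cos 30°, sin 30°) = (0.8660, 0.5000); from cell (3,3)
  next x-line at t=0.2771, next y-line at t=0.4800; Δt_x=1.1547, Δt_y=2.0000
    x: enter (4,3) at t=0.2771
    y: enter (4,4) at t=0.4800
    x: enter (5,4) at t=1.4318 ← occupied
  → r_3 = 1.4318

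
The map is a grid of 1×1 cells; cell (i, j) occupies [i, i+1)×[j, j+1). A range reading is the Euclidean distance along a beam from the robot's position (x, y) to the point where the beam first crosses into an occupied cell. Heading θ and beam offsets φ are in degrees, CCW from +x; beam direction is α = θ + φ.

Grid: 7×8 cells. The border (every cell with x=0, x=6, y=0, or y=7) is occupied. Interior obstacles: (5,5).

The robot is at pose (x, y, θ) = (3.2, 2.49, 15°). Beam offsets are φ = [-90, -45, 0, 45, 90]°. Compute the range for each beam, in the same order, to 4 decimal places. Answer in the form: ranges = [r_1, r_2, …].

beam 1: φ=-90°, α=285°
  dir = (cos 285°, sin 285°) = (0.2588, -0.9659); from cell (3,2)
  next x-line at t=3.0910, next y-line at t=0.5073; Δt_x=3.8637, Δt_y=1.0353
    y: enter (3,1) at t=0.5073
    y: enter (3,0) at t=1.5426 ← occupied
  → r_1 = 1.5426
beam 2: φ=-45°, α=330°
  dir = (cos 330°, sin 330°) = (0.8660, -0.5000); from cell (3,2)
  next x-line at t=0.9238, next y-line at t=0.9800; Δt_x=1.1547, Δt_y=2.0000
    x: enter (4,2) at t=0.9238
    y: enter (4,1) at t=0.9800
    x: enter (5,1) at t=2.0785
    y: enter (5,0) at t=2.9800 ← occupied
  → r_2 = 2.9800
beam 3: φ=0°, α=15°
  dir = (cos 15°, sin 15°) = (0.9659, 0.2588); from cell (3,2)
  next x-line at t=0.8282, next y-line at t=1.9705; Δt_x=1.0353, Δt_y=3.8637
    x: enter (4,2) at t=0.8282
    x: enter (5,2) at t=1.8635
    y: enter (5,3) at t=1.9705
    x: enter (6,3) at t=2.8988 ← occupied
  → r_3 = 2.8988
beam 4: φ=45°, α=60°
  dir = (cos 60°, sin 60°) = (0.5000, 0.8660); from cell (3,2)
  next x-line at t=1.6000, next y-line at t=0.5889; Δt_x=2.0000, Δt_y=1.1547
    y: enter (3,3) at t=0.5889
    x: enter (4,3) at t=1.6000
    y: enter (4,4) at t=1.7436
    y: enter (4,5) at t=2.8983
    x: enter (5,5) at t=3.6000 ← occupied
  → r_4 = 3.6000
beam 5: φ=90°, α=105°
  dir = (cos 105°, sin 105°) = (-0.2588, 0.9659); from cell (3,2)
  next x-line at t=0.7727, next y-line at t=0.5280; Δt_x=3.8637, Δt_y=1.0353
    y: enter (3,3) at t=0.5280
    x: enter (2,3) at t=0.7727
    y: enter (2,4) at t=1.5633
    y: enter (2,5) at t=2.5985
    y: enter (2,6) at t=3.6338
    x: enter (1,6) at t=4.6364
    y: enter (1,7) at t=4.6691 ← occupied
  → r_5 = 4.6691

ranges = [1.5426, 2.9800, 2.8988, 3.6000, 4.6691]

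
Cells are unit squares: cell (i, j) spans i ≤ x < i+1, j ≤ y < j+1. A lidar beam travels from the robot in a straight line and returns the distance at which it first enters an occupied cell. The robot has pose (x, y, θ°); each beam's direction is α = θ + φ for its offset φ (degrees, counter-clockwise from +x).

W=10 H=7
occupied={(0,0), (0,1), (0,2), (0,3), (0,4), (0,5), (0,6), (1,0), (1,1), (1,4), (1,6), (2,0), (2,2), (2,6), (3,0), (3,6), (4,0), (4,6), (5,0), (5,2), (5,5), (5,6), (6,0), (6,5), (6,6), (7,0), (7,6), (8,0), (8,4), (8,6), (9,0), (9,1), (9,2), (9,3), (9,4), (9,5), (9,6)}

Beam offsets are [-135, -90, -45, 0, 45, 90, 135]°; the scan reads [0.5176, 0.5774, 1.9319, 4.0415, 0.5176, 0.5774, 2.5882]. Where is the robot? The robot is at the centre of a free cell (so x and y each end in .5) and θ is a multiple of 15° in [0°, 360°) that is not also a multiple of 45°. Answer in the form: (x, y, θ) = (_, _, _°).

The pose lattice has 33·16 = 528 candidates. Test each by forward raycasting.
  (7.5, 3.5, 75°): beam 1 = 2.8868 ≠ 0.5176 ✗
  (6.5, 4.5, 105°): beam 1 = 2.8868 ≠ 0.5176 ✗
  (8.5, 2.5, 255°): beam 1 = 3.0000 ≠ 0.5176 ✗
  (7.5, 4.5, 75°): beam 1 = 3.0000 ≠ 0.5176 ✗
  …
  (5.5, 1.5, 30°): r_1=0.5176, r_2=0.5774, r_3=1.9319, r_4=4.0415, r_5=0.5176, r_6=0.5774, r_7=2.5882 — all match ✓
Unique over the lattice → pose = (5.5, 1.5, 30°).

(x, y, θ) = (5.5, 1.5, 30°)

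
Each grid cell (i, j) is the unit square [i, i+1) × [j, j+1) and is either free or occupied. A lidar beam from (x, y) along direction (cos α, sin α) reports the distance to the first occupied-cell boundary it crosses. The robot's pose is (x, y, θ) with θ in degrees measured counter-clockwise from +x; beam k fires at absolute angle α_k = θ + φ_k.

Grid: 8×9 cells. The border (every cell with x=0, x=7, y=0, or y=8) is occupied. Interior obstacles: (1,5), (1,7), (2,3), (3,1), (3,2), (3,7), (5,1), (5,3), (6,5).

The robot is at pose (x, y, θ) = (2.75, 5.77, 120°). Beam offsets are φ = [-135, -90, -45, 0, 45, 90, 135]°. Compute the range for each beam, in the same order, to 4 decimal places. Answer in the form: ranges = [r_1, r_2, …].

ranges = [4.3999, 4.4600, 1.2734, 1.5000, 0.7765, 0.8660, 1.8324]

beam 1: φ=-135°, α=345°
  dir = (cos 345°, sin 345°) = (0.9659, -0.2588); from cell (2,5)
  next x-line at t=0.2588, next y-line at t=2.9751; Δt_x=1.0353, Δt_y=3.8637
    x: enter (3,5) at t=0.2588
    x: enter (4,5) at t=1.2941
    x: enter (5,5) at t=2.3294
    y: enter (5,4) at t=2.9751
    x: enter (6,4) at t=3.3646
    x: enter (7,4) at t=4.3999 ← occupied
  → r_1 = 4.3999
beam 2: φ=-90°, α=30°
  dir = (cos 30°, sin 30°) = (0.8660, 0.5000); from cell (2,5)
  next x-line at t=0.2887, next y-line at t=0.4600; Δt_x=1.1547, Δt_y=2.0000
    x: enter (3,5) at t=0.2887
    y: enter (3,6) at t=0.4600
    x: enter (4,6) at t=1.4434
    y: enter (4,7) at t=2.4600
    x: enter (5,7) at t=2.5981
    x: enter (6,7) at t=3.7528
    y: enter (6,8) at t=4.4600 ← occupied
  → r_2 = 4.4600
beam 3: φ=-45°, α=75°
  dir = (cos 75°, sin 75°) = (0.2588, 0.9659); from cell (2,5)
  next x-line at t=0.9659, next y-line at t=0.2381; Δt_x=3.8637, Δt_y=1.0353
    y: enter (2,6) at t=0.2381
    x: enter (3,6) at t=0.9659
    y: enter (3,7) at t=1.2734 ← occupied
  → r_3 = 1.2734
beam 4: φ=0°, α=120°
  dir = (cos 120°, sin 120°) = (-0.5000, 0.8660); from cell (2,5)
  next x-line at t=1.5000, next y-line at t=0.2656; Δt_x=2.0000, Δt_y=1.1547
    y: enter (2,6) at t=0.2656
    y: enter (2,7) at t=1.4203
    x: enter (1,7) at t=1.5000 ← occupied
  → r_4 = 1.5000
beam 5: φ=45°, α=165°
  dir = (cos 165°, sin 165°) = (-0.9659, 0.2588); from cell (2,5)
  next x-line at t=0.7765, next y-line at t=0.8887; Δt_x=1.0353, Δt_y=3.8637
    x: enter (1,5) at t=0.7765 ← occupied
  → r_5 = 0.7765
beam 6: φ=90°, α=210°
  dir = (cos 210°, sin 210°) = (-0.8660, -0.5000); from cell (2,5)
  next x-line at t=0.8660, next y-line at t=1.5400; Δt_x=1.1547, Δt_y=2.0000
    x: enter (1,5) at t=0.8660 ← occupied
  → r_6 = 0.8660
beam 7: φ=135°, α=255°
  dir = (cos 255°, sin 255°) = (-0.2588, -0.9659); from cell (2,5)
  next x-line at t=2.8978, next y-line at t=0.7972; Δt_x=3.8637, Δt_y=1.0353
    y: enter (2,4) at t=0.7972
    y: enter (2,3) at t=1.8324 ← occupied
  → r_7 = 1.8324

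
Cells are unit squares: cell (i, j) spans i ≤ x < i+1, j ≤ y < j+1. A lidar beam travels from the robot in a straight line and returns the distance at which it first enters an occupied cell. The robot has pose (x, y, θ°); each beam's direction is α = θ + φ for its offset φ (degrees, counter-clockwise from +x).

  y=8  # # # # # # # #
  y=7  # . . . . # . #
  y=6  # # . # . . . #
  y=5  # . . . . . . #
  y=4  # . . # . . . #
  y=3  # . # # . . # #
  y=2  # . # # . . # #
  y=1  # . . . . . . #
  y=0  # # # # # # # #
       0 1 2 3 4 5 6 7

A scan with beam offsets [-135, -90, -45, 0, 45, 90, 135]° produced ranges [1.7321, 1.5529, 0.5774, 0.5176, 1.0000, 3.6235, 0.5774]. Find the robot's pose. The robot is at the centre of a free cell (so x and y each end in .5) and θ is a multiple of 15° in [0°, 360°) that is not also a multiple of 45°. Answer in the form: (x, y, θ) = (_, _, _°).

(x, y, θ) = (2.5, 1.5, 285°)

Candidates: 32 free-cell centres × 16 headings = 512 poses. Raycast each; keep the one whose scan matches to 4 dp.
  (6.5, 5.5, 165°): beam 1 = 0.5774 ≠ 1.7321 ✗
  (6.5, 6.5, 240°): beam 1 = 1.5529 ≠ 1.7321 ✗
  (2.5, 1.5, 165°): beam 1 = 1.0000 ≠ 1.7321 ✗
  …
  (2.5, 1.5, 285°): r_1=1.7321, r_2=1.5529, r_3=0.5774, r_4=0.5176, r_5=1.0000, r_6=3.6235, r_7=0.5774 — all match ✓
Unique over the lattice → pose = (2.5, 1.5, 285°).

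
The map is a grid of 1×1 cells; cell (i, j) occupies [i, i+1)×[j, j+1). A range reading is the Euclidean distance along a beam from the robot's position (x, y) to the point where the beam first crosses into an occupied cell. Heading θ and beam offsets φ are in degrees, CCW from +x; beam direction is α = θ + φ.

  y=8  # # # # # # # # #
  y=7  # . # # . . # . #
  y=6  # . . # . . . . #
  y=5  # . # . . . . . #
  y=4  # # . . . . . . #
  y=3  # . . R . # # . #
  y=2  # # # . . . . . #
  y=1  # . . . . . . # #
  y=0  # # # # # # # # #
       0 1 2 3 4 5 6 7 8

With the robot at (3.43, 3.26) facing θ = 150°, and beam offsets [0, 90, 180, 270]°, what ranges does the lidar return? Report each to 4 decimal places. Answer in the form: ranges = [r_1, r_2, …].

ranges = [1.6512, 0.8600, 4.1223, 5.1400]

beam 1: φ=0°, α=150°
  cosα=-0.8660 sinα=0.5000 | (3,3) | tMaxX 0.4965 tMaxY 1.4800 | tΔX 1.1547 tΔY 2.0000
    t=0.4965 [x] (2,3)
    t=1.4800 [y] (2,4)
    t=1.6512 [x] (1,4) — stop
  → r_1 = 1.6512
beam 2: φ=90°, α=240°
  cosα=-0.5000 sinα=-0.8660 | (3,3) | tMaxX 0.8600 tMaxY 0.3002 | tΔX 2.0000 tΔY 1.1547
    t=0.3002 [y] (3,2)
    t=0.8600 [x] (2,2) — stop
  → r_2 = 0.8600
beam 3: φ=180°, α=330°
  cosα=0.8660 sinα=-0.5000 | (3,3) | tMaxX 0.6582 tMaxY 0.5200 | tΔX 1.1547 tΔY 2.0000
    t=0.5200 [y] (3,2)
    t=0.6582 [x] (4,2)
    t=1.8129 [x] (5,2)
    t=2.5200 [y] (5,1)
    t=2.9676 [x] (6,1)
    t=4.1223 [x] (7,1) — stop
  → r_3 = 4.1223
beam 4: φ=270°, α=60°
  cosα=0.5000 sinα=0.8660 | (3,3) | tMaxX 1.1400 tMaxY 0.8545 | tΔX 2.0000 tΔY 1.1547
    t=0.8545 [y] (3,4)
    t=1.1400 [x] (4,4)
    t=2.0092 [y] (4,5)
    t=3.1400 [x] (5,5)
    t=3.1639 [y] (5,6)
    t=4.3186 [y] (5,7)
    t=5.1400 [x] (6,7) — stop
  → r_4 = 5.1400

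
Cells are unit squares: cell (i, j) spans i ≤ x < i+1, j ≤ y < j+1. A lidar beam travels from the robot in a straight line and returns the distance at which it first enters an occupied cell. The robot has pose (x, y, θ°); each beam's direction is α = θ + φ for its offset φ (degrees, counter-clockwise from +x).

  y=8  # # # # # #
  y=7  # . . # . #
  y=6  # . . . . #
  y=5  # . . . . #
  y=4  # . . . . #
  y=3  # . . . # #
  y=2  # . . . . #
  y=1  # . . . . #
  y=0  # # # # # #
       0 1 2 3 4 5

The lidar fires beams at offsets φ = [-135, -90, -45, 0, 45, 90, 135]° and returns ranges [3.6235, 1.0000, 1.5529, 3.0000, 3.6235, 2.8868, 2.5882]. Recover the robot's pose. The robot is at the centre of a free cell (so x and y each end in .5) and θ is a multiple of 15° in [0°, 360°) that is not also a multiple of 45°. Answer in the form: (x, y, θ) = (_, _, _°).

(x, y, θ) = (3.5, 4.5, 60°)

Enumerate (i+0.5, j+0.5, θ) over the 26 free cells and 16 admissible headings. For each, cast all 7 beams and compare to the given ranges.
  (4.5, 1.5, 75°): beam 1 = 0.5774 ≠ 3.6235 ✗
  (2.5, 4.5, 120°): beam 1 = 1.9319 ≠ 3.6235 ✗
  (3.5, 3.5, 330°): beam 1 = 2.5882 ≠ 3.6235 ✗
  (3.5, 2.5, 75°): beam 1 = 1.7321 ≠ 3.6235 ✗
  …
  (3.5, 4.5, 60°): r_1=3.6235, r_2=1.0000, r_3=1.5529, r_4=3.0000, r_5=3.6235, r_6=2.8868, r_7=2.5882 — all match ✓
Unique over the lattice → pose = (3.5, 4.5, 60°).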